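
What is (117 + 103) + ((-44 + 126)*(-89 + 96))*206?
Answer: 118464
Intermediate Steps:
(117 + 103) + ((-44 + 126)*(-89 + 96))*206 = 220 + (82*7)*206 = 220 + 574*206 = 220 + 118244 = 118464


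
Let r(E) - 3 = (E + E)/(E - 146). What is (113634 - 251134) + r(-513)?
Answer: -90609497/659 ≈ -1.3750e+5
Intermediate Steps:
r(E) = 3 + 2*E/(-146 + E) (r(E) = 3 + (E + E)/(E - 146) = 3 + (2*E)/(-146 + E) = 3 + 2*E/(-146 + E))
(113634 - 251134) + r(-513) = (113634 - 251134) + (-438 + 5*(-513))/(-146 - 513) = -137500 + (-438 - 2565)/(-659) = -137500 - 1/659*(-3003) = -137500 + 3003/659 = -90609497/659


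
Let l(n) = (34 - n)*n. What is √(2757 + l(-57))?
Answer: 9*I*√30 ≈ 49.295*I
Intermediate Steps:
l(n) = n*(34 - n)
√(2757 + l(-57)) = √(2757 - 57*(34 - 1*(-57))) = √(2757 - 57*(34 + 57)) = √(2757 - 57*91) = √(2757 - 5187) = √(-2430) = 9*I*√30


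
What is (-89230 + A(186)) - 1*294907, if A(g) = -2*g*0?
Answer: -384137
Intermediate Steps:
A(g) = 0
(-89230 + A(186)) - 1*294907 = (-89230 + 0) - 1*294907 = -89230 - 294907 = -384137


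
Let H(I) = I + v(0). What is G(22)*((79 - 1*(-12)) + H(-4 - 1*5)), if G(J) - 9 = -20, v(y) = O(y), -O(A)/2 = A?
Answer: -902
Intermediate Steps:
O(A) = -2*A
v(y) = -2*y
G(J) = -11 (G(J) = 9 - 20 = -11)
H(I) = I (H(I) = I - 2*0 = I + 0 = I)
G(22)*((79 - 1*(-12)) + H(-4 - 1*5)) = -11*((79 - 1*(-12)) + (-4 - 1*5)) = -11*((79 + 12) + (-4 - 5)) = -11*(91 - 9) = -11*82 = -902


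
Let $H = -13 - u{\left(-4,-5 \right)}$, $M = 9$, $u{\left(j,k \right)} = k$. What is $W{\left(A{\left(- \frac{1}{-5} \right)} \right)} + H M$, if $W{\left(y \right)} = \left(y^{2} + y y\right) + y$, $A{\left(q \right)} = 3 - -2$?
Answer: $-17$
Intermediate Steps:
$A{\left(q \right)} = 5$ ($A{\left(q \right)} = 3 + 2 = 5$)
$W{\left(y \right)} = y + 2 y^{2}$ ($W{\left(y \right)} = \left(y^{2} + y^{2}\right) + y = 2 y^{2} + y = y + 2 y^{2}$)
$H = -8$ ($H = -13 - -5 = -13 + 5 = -8$)
$W{\left(A{\left(- \frac{1}{-5} \right)} \right)} + H M = 5 \left(1 + 2 \cdot 5\right) - 72 = 5 \left(1 + 10\right) - 72 = 5 \cdot 11 - 72 = 55 - 72 = -17$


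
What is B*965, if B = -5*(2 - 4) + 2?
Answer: 11580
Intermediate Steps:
B = 12 (B = -5*(-2) + 2 = 10 + 2 = 12)
B*965 = 12*965 = 11580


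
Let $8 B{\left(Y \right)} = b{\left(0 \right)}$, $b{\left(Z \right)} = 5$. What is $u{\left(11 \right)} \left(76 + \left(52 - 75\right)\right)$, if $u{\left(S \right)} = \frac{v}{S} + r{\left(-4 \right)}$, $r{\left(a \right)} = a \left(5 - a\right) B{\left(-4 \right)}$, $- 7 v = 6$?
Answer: $- \frac{184281}{154} \approx -1196.6$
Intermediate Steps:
$v = - \frac{6}{7}$ ($v = \left(- \frac{1}{7}\right) 6 = - \frac{6}{7} \approx -0.85714$)
$B{\left(Y \right)} = \frac{5}{8}$ ($B{\left(Y \right)} = \frac{1}{8} \cdot 5 = \frac{5}{8}$)
$r{\left(a \right)} = \frac{5 a \left(5 - a\right)}{8}$ ($r{\left(a \right)} = a \left(5 - a\right) \frac{5}{8} = \frac{5 a \left(5 - a\right)}{8}$)
$u{\left(S \right)} = - \frac{45}{2} - \frac{6}{7 S}$ ($u{\left(S \right)} = - \frac{6}{7 S} + \frac{5}{8} \left(-4\right) \left(5 - -4\right) = - \frac{6}{7 S} + \frac{5}{8} \left(-4\right) \left(5 + 4\right) = - \frac{6}{7 S} + \frac{5}{8} \left(-4\right) 9 = - \frac{6}{7 S} - \frac{45}{2} = - \frac{45}{2} - \frac{6}{7 S}$)
$u{\left(11 \right)} \left(76 + \left(52 - 75\right)\right) = \frac{3 \left(-4 - 1155\right)}{14 \cdot 11} \left(76 + \left(52 - 75\right)\right) = \frac{3}{14} \cdot \frac{1}{11} \left(-4 - 1155\right) \left(76 + \left(52 - 75\right)\right) = \frac{3}{14} \cdot \frac{1}{11} \left(-1159\right) \left(76 - 23\right) = \left(- \frac{3477}{154}\right) 53 = - \frac{184281}{154}$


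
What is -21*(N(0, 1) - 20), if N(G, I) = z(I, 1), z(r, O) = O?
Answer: 399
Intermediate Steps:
N(G, I) = 1
-21*(N(0, 1) - 20) = -21*(1 - 20) = -21*(-19) = 399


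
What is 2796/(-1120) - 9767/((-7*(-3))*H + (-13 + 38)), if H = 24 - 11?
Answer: -1471531/41720 ≈ -35.272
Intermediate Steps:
H = 13
2796/(-1120) - 9767/((-7*(-3))*H + (-13 + 38)) = 2796/(-1120) - 9767/(-7*(-3)*13 + (-13 + 38)) = 2796*(-1/1120) - 9767/(21*13 + 25) = -699/280 - 9767/(273 + 25) = -699/280 - 9767/298 = -1471531/41720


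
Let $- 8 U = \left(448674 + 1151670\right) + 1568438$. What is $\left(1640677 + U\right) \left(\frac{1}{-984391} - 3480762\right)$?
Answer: $- \frac{17057858630983397931}{3937564} \approx -4.3321 \cdot 10^{12}$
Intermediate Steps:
$U = - \frac{1584391}{4}$ ($U = - \frac{\left(448674 + 1151670\right) + 1568438}{8} = - \frac{1600344 + 1568438}{8} = \left(- \frac{1}{8}\right) 3168782 = - \frac{1584391}{4} \approx -3.961 \cdot 10^{5}$)
$\left(1640677 + U\right) \left(\frac{1}{-984391} - 3480762\right) = \left(1640677 - \frac{1584391}{4}\right) \left(\frac{1}{-984391} - 3480762\right) = \frac{4978317 \left(- \frac{1}{984391} - 3480762\right)}{4} = \frac{4978317}{4} \left(- \frac{3426430785943}{984391}\right) = - \frac{17057858630983397931}{3937564}$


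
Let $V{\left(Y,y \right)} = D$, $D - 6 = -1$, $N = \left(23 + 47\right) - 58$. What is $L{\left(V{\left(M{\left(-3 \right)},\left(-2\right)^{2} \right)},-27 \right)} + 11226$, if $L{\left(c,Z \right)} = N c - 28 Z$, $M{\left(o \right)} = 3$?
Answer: $12042$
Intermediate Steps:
$N = 12$ ($N = 70 - 58 = 12$)
$D = 5$ ($D = 6 - 1 = 5$)
$V{\left(Y,y \right)} = 5$
$L{\left(c,Z \right)} = - 28 Z + 12 c$ ($L{\left(c,Z \right)} = 12 c - 28 Z = - 28 Z + 12 c$)
$L{\left(V{\left(M{\left(-3 \right)},\left(-2\right)^{2} \right)},-27 \right)} + 11226 = \left(\left(-28\right) \left(-27\right) + 12 \cdot 5\right) + 11226 = \left(756 + 60\right) + 11226 = 816 + 11226 = 12042$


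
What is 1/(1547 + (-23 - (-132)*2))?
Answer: 1/1788 ≈ 0.00055928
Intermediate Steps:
1/(1547 + (-23 - (-132)*2)) = 1/(1547 + (-23 - 44*(-6))) = 1/(1547 + (-23 + 264)) = 1/(1547 + 241) = 1/1788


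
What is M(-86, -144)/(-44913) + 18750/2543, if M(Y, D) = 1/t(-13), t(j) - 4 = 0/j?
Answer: 3368472457/456855036 ≈ 7.3732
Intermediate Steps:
t(j) = 4 (t(j) = 4 + 0/j = 4 + 0 = 4)
M(Y, D) = ¼ (M(Y, D) = 1/4 = ¼)
M(-86, -144)/(-44913) + 18750/2543 = (¼)/(-44913) + 18750/2543 = (¼)*(-1/44913) + 18750*(1/2543) = -1/179652 + 18750/2543 = 3368472457/456855036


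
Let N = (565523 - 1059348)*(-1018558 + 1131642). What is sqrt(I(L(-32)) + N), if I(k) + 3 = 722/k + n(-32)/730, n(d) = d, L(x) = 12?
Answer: I*sqrt(267831999511463190)/2190 ≈ 2.3631e+5*I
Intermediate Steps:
N = -55843706300 (N = -493825*113084 = -55843706300)
I(k) = -1111/365 + 722/k (I(k) = -3 + (722/k - 32/730) = -3 + (722/k - 32*1/730) = -3 + (722/k - 16/365) = -3 + (-16/365 + 722/k) = -1111/365 + 722/k)
sqrt(I(L(-32)) + N) = sqrt((-1111/365 + 722/12) - 55843706300) = sqrt((-1111/365 + 722*(1/12)) - 55843706300) = sqrt((-1111/365 + 361/6) - 55843706300) = sqrt(125099/2190 - 55843706300) = sqrt(-122297716671901/2190) = I*sqrt(267831999511463190)/2190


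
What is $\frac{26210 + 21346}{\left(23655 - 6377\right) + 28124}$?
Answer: $\frac{7926}{7567} \approx 1.0474$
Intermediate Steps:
$\frac{26210 + 21346}{\left(23655 - 6377\right) + 28124} = \frac{47556}{17278 + 28124} = \frac{47556}{45402} = 47556 \cdot \frac{1}{45402} = \frac{7926}{7567}$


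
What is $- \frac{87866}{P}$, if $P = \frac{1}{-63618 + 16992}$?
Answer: $4096840116$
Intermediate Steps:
$P = - \frac{1}{46626}$ ($P = \frac{1}{-46626} = - \frac{1}{46626} \approx -2.1447 \cdot 10^{-5}$)
$- \frac{87866}{P} = - \frac{87866}{- \frac{1}{46626}} = \left(-87866\right) \left(-46626\right) = 4096840116$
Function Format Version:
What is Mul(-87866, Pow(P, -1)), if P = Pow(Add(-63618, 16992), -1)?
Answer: 4096840116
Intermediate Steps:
P = Rational(-1, 46626) (P = Pow(-46626, -1) = Rational(-1, 46626) ≈ -2.1447e-5)
Mul(-87866, Pow(P, -1)) = Mul(-87866, Pow(Rational(-1, 46626), -1)) = Mul(-87866, -46626) = 4096840116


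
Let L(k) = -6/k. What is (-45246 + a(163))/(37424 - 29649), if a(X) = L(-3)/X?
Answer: -7375096/1267325 ≈ -5.8194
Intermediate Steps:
a(X) = 2/X (a(X) = (-6/(-3))/X = (-6*(-⅓))/X = 2/X)
(-45246 + a(163))/(37424 - 29649) = (-45246 + 2/163)/(37424 - 29649) = (-45246 + 2*(1/163))/7775 = (-45246 + 2/163)*(1/7775) = -7375096/163*1/7775 = -7375096/1267325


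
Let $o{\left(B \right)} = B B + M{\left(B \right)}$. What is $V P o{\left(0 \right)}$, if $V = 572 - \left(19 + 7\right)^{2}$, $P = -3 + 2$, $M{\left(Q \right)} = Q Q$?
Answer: $0$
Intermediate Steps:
$M{\left(Q \right)} = Q^{2}$
$o{\left(B \right)} = 2 B^{2}$ ($o{\left(B \right)} = B B + B^{2} = B^{2} + B^{2} = 2 B^{2}$)
$P = -1$
$V = -104$ ($V = 572 - 26^{2} = 572 - 676 = -104$)
$V P o{\left(0 \right)} = - 104 \left(- 2 \cdot 0^{2}\right) = - 104 \left(- 2 \cdot 0\right) = - 104 \left(\left(-1\right) 0\right) = \left(-104\right) 0 = 0$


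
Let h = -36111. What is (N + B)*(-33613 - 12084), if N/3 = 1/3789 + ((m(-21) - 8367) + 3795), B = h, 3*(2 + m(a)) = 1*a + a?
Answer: 2878551090428/1263 ≈ 2.2791e+9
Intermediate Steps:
m(a) = -2 + 2*a/3 (m(a) = -2 + (1*a + a)/3 = -2 + (a + a)/3 = -2 + (2*a)/3 = -2 + 2*a/3)
B = -36111
N = -17383931/1263 (N = 3*(1/3789 + (((-2 + (⅔)*(-21)) - 8367) + 3795)) = 3*(1/3789 + (((-2 - 14) - 8367) + 3795)) = 3*(1/3789 + ((-16 - 8367) + 3795)) = 3*(1/3789 + (-8383 + 3795)) = 3*(1/3789 - 4588) = 3*(-17383931/3789) = -17383931/1263 ≈ -13764.)
(N + B)*(-33613 - 12084) = (-17383931/1263 - 36111)*(-33613 - 12084) = -62992124/1263*(-45697) = 2878551090428/1263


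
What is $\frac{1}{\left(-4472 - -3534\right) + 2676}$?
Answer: $\frac{1}{1738} \approx 0.00057537$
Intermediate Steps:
$\frac{1}{\left(-4472 - -3534\right) + 2676} = \frac{1}{\left(-4472 + 3534\right) + 2676} = \frac{1}{-938 + 2676} = \frac{1}{1738}$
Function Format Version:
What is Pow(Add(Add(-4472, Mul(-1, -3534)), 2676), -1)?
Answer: Rational(1, 1738) ≈ 0.00057537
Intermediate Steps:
Pow(Add(Add(-4472, Mul(-1, -3534)), 2676), -1) = Pow(Add(Add(-4472, 3534), 2676), -1) = Pow(Add(-938, 2676), -1) = Pow(1738, -1) = Rational(1, 1738)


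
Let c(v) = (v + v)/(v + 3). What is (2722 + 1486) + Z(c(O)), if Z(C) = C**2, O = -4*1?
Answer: 4272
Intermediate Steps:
O = -4
c(v) = 2*v/(3 + v) (c(v) = (2*v)/(3 + v) = 2*v/(3 + v))
(2722 + 1486) + Z(c(O)) = (2722 + 1486) + (2*(-4)/(3 - 4))**2 = 4208 + (2*(-4)/(-1))**2 = 4208 + (2*(-4)*(-1))**2 = 4208 + 8**2 = 4208 + 64 = 4272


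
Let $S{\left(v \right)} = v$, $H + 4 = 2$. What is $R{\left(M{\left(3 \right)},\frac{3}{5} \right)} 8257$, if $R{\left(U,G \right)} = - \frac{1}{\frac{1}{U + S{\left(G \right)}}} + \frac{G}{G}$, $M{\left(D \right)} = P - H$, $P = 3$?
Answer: $- \frac{189911}{5} \approx -37982.0$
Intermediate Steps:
$H = -2$ ($H = -4 + 2 = -2$)
$M{\left(D \right)} = 5$ ($M{\left(D \right)} = 3 - -2 = 3 + 2 = 5$)
$R{\left(U,G \right)} = 1 - G - U$ ($R{\left(U,G \right)} = - \frac{1}{\frac{1}{U + G}} + \frac{G}{G} = - \frac{1}{\frac{1}{G + U}} + 1 = - (G + U) + 1 = \left(- G - U\right) + 1 = 1 - G - U$)
$R{\left(M{\left(3 \right)},\frac{3}{5} \right)} 8257 = \left(1 - \frac{3}{5} - 5\right) 8257 = \left(- \frac{23}{5}\right) 8257 = - \frac{189911}{5}$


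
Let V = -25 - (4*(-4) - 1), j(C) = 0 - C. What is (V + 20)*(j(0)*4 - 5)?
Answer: -60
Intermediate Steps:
j(C) = -C
V = -8 (V = -25 - (-16 - 1) = -25 - 1*(-17) = -25 + 17 = -8)
(V + 20)*(j(0)*4 - 5) = (-8 + 20)*(-1*0*4 - 5) = 12*(0*4 - 5) = 12*(0 - 5) = 12*(-5) = -60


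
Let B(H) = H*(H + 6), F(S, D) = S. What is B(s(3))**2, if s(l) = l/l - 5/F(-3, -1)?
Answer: 43264/81 ≈ 534.12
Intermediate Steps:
s(l) = 8/3 (s(l) = l/l - 5/(-3) = 1 - 5*(-1/3) = 1 + 5/3 = 8/3)
B(H) = H*(6 + H)
B(s(3))**2 = (8*(6 + 8/3)/3)**2 = ((8/3)*(26/3))**2 = (208/9)**2 = 43264/81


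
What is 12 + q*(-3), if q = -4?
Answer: 24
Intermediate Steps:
12 + q*(-3) = 12 - 4*(-3) = 12 + 12 = 24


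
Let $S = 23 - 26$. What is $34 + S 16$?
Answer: $-14$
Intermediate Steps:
$S = -3$ ($S = 23 - 26 = -3$)
$34 + S 16 = 34 - 48 = -14$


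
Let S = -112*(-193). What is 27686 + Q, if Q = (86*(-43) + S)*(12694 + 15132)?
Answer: 498613954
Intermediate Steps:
S = 21616
Q = 498586268 (Q = (86*(-43) + 21616)*(12694 + 15132) = (-3698 + 21616)*27826 = 17918*27826 = 498586268)
27686 + Q = 27686 + 498586268 = 498613954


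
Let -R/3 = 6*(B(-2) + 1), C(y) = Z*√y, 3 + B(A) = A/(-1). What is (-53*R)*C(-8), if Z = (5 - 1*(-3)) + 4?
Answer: 0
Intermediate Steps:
B(A) = -3 - A (B(A) = -3 + A/(-1) = -3 + A*(-1) = -3 - A)
Z = 12 (Z = (5 + 3) + 4 = 8 + 4 = 12)
C(y) = 12*√y
R = 0 (R = -18*((-3 - 1*(-2)) + 1) = -18*((-3 + 2) + 1) = -18*(-1 + 1) = -18*0 = -3*0 = 0)
(-53*R)*C(-8) = (-53*0)*(12*√(-8)) = 0*(12*(2*I*√2)) = 0*(24*I*√2) = 0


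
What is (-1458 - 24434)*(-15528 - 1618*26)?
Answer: 1491275632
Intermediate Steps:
(-1458 - 24434)*(-15528 - 1618*26) = -25892*(-15528 - 42068) = -25892*(-57596) = 1491275632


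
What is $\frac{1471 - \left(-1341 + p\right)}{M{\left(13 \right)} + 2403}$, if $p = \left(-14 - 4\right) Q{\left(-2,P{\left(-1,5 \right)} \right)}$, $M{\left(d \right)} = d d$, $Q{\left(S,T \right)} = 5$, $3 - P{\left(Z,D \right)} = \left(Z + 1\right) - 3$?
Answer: $\frac{1451}{1286} \approx 1.1283$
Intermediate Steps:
$P{\left(Z,D \right)} = 5 - Z$ ($P{\left(Z,D \right)} = 3 - \left(\left(Z + 1\right) - 3\right) = 3 - \left(\left(1 + Z\right) - 3\right) = 3 - \left(-2 + Z\right) = 5 - Z$)
$M{\left(d \right)} = d^{2}$
$p = -90$ ($p = \left(-14 - 4\right) 5 = \left(-18\right) 5 = -90$)
$\frac{1471 - \left(-1341 + p\right)}{M{\left(13 \right)} + 2403} = \frac{1471 + \left(1341 - -90\right)}{13^{2} + 2403} = \frac{1471 + \left(1341 + 90\right)}{169 + 2403} = \frac{1471 + 1431}{2572} = 2902 \cdot \frac{1}{2572} = \frac{1451}{1286}$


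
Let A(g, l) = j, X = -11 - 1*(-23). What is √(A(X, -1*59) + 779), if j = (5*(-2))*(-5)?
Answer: √829 ≈ 28.792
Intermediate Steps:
X = 12 (X = -11 + 23 = 12)
j = 50 (j = -10*(-5) = 50)
A(g, l) = 50
√(A(X, -1*59) + 779) = √(50 + 779) = √829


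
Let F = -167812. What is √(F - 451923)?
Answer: I*√619735 ≈ 787.23*I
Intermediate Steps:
√(F - 451923) = √(-167812 - 451923) = √(-619735) = I*√619735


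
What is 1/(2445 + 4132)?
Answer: 1/6577 ≈ 0.00015204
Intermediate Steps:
1/(2445 + 4132) = 1/6577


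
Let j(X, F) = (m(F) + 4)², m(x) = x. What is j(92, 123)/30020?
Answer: 16129/30020 ≈ 0.53728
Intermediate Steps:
j(X, F) = (4 + F)² (j(X, F) = (F + 4)² = (4 + F)²)
j(92, 123)/30020 = (4 + 123)²/30020 = 127²*(1/30020) = 16129*(1/30020) = 16129/30020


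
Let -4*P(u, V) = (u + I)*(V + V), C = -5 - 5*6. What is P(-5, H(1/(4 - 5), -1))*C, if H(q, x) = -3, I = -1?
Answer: 315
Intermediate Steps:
C = -35 (C = -5 - 30 = -35)
P(u, V) = -V*(-1 + u)/2 (P(u, V) = -(u - 1)*(V + V)/4 = -(-1 + u)*2*V/4 = -V*(-1 + u)/2)
P(-5, H(1/(4 - 5), -1))*C = ((½)*(-3)*(1 - 1*(-5)))*(-35) = ((½)*(-3)*(1 + 5))*(-35) = ((½)*(-3)*6)*(-35) = -9*(-35) = 315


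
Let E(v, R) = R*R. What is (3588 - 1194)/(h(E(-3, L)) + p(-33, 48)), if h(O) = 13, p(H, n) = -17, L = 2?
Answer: -1197/2 ≈ -598.50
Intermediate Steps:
E(v, R) = R²
(3588 - 1194)/(h(E(-3, L)) + p(-33, 48)) = (3588 - 1194)/(13 - 17) = 2394/(-4) = 2394*(-¼) = -1197/2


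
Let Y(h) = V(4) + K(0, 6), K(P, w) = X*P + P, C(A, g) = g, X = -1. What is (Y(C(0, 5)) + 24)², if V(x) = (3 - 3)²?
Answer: 576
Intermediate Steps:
K(P, w) = 0 (K(P, w) = -P + P = 0)
V(x) = 0 (V(x) = 0² = 0)
Y(h) = 0 (Y(h) = 0 + 0 = 0)
(Y(C(0, 5)) + 24)² = (0 + 24)² = 24² = 576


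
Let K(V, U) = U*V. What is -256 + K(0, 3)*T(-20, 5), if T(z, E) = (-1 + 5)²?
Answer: -256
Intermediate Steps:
T(z, E) = 16 (T(z, E) = 4² = 16)
-256 + K(0, 3)*T(-20, 5) = -256 + (3*0)*16 = -256 + 0*16 = -256 + 0 = -256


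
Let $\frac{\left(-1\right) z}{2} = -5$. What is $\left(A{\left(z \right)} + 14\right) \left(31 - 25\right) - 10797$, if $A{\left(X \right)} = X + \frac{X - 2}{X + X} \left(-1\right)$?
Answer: $- \frac{53277}{5} \approx -10655.0$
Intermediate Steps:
$z = 10$ ($z = \left(-2\right) \left(-5\right) = 10$)
$A{\left(X \right)} = X - \frac{-2 + X}{2 X}$ ($A{\left(X \right)} = X + \frac{-2 + X}{2 X} \left(-1\right) = X - \frac{-2 + X}{2 X}$)
$\left(A{\left(z \right)} + 14\right) \left(31 - 25\right) - 10797 = \left(\left(- \frac{1}{2} + 10 + \frac{1}{10}\right) + 14\right) \left(31 - 25\right) - 10797 = \left(\frac{48}{5} + 14\right) \left(31 - 25\right) - 10797 = \frac{118}{5} \cdot 6 - 10797 = \frac{708}{5} - 10797 = - \frac{53277}{5}$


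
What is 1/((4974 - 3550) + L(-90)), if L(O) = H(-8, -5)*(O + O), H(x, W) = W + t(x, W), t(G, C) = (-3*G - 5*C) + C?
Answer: -1/5596 ≈ -0.00017870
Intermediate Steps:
t(G, C) = -4*C - 3*G (t(G, C) = (-5*C - 3*G) + C = -4*C - 3*G)
H(x, W) = -3*W - 3*x (H(x, W) = W + (-4*W - 3*x) = -3*W - 3*x)
L(O) = 78*O (L(O) = (-3*(-5) - 3*(-8))*(O + O) = (15 + 24)*(2*O) = 39*(2*O) = 78*O)
1/((4974 - 3550) + L(-90)) = 1/((4974 - 3550) + 78*(-90)) = 1/(1424 - 7020) = 1/(-5596) = -1/5596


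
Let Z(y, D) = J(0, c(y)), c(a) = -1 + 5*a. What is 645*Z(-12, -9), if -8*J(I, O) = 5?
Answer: -3225/8 ≈ -403.13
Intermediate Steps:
J(I, O) = -5/8 (J(I, O) = -1/8*5 = -5/8)
Z(y, D) = -5/8
645*Z(-12, -9) = 645*(-5/8) = -3225/8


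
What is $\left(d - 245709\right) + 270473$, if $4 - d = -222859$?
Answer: $247627$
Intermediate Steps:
$d = 222863$ ($d = 4 - -222859 = 4 + 222859 = 222863$)
$\left(d - 245709\right) + 270473 = \left(222863 - 245709\right) + 270473 = -22846 + 270473 = 247627$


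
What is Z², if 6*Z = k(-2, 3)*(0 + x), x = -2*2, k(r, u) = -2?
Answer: 16/9 ≈ 1.7778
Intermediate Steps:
x = -4
Z = 4/3 (Z = (-2*(0 - 4))/6 = (-2*(-4))/6 = (⅙)*8 = 4/3 ≈ 1.3333)
Z² = (4/3)² = 16/9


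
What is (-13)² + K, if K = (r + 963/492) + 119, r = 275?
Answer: 92653/164 ≈ 564.96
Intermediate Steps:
K = 64937/164 (K = (275 + 963/492) + 119 = (275 + 963*(1/492)) + 119 = (275 + 321/164) + 119 = 45421/164 + 119 = 64937/164 ≈ 395.96)
(-13)² + K = (-13)² + 64937/164 = 169 + 64937/164 = 92653/164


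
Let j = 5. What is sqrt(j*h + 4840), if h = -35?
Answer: sqrt(4665) ≈ 68.301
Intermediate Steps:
sqrt(j*h + 4840) = sqrt(5*(-35) + 4840) = sqrt(-175 + 4840) = sqrt(4665)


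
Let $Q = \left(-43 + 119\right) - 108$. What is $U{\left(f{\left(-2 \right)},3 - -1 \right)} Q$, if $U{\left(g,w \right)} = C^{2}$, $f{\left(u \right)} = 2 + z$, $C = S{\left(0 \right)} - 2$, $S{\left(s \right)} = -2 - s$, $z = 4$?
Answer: $-512$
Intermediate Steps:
$C = -4$ ($C = \left(-2 - 0\right) - 2 = \left(-2 + 0\right) - 2 = -2 - 2 = -4$)
$f{\left(u \right)} = 6$ ($f{\left(u \right)} = 2 + 4 = 6$)
$U{\left(g,w \right)} = 16$ ($U{\left(g,w \right)} = \left(-4\right)^{2} = 16$)
$Q = -32$ ($Q = 76 - 108 = -32$)
$U{\left(f{\left(-2 \right)},3 - -1 \right)} Q = 16 \left(-32\right) = -512$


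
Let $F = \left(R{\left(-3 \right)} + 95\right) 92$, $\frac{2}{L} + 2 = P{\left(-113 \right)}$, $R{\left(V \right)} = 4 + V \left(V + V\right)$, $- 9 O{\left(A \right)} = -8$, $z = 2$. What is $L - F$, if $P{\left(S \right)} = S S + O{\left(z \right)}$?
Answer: $- \frac{1236901986}{114911} \approx -10764.0$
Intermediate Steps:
$O{\left(A \right)} = \frac{8}{9}$ ($O{\left(A \right)} = \left(- \frac{1}{9}\right) \left(-8\right) = \frac{8}{9}$)
$R{\left(V \right)} = 4 + 2 V^{2}$ ($R{\left(V \right)} = 4 + V 2 V = 4 + 2 V^{2}$)
$P{\left(S \right)} = \frac{8}{9} + S^{2}$ ($P{\left(S \right)} = S S + \frac{8}{9} = S^{2} + \frac{8}{9} = \frac{8}{9} + S^{2}$)
$L = \frac{18}{114911}$ ($L = \frac{2}{-2 + \left(\frac{8}{9} + \left(-113\right)^{2}\right)} = \frac{2}{-2 + \left(\frac{8}{9} + 12769\right)} = \frac{2}{-2 + \frac{114929}{9}} = \frac{2}{\frac{114911}{9}} = 2 \cdot \frac{9}{114911} = \frac{18}{114911} \approx 0.00015664$)
$F = 10764$ ($F = \left(\left(4 + 2 \left(-3\right)^{2}\right) + 95\right) 92 = \left(\left(4 + 2 \cdot 9\right) + 95\right) 92 = \left(\left(4 + 18\right) + 95\right) 92 = \left(22 + 95\right) 92 = 117 \cdot 92 = 10764$)
$L - F = \frac{18}{114911} - 10764 = - \frac{1236901986}{114911}$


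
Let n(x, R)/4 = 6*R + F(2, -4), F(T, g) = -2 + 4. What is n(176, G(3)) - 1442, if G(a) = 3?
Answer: -1362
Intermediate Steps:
F(T, g) = 2
n(x, R) = 8 + 24*R (n(x, R) = 4*(6*R + 2) = 4*(2 + 6*R) = 8 + 24*R)
n(176, G(3)) - 1442 = (8 + 24*3) - 1442 = (8 + 72) - 1442 = 80 - 1442 = -1362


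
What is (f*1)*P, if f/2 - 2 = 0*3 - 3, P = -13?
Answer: 26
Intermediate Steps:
f = -2 (f = 4 + 2*(0*3 - 3) = 4 + 2*(0 - 3) = 4 + 2*(-3) = 4 - 6 = -2)
(f*1)*P = -2*1*(-13) = -2*(-13) = 26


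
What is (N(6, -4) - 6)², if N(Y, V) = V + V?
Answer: 196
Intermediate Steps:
N(Y, V) = 2*V
(N(6, -4) - 6)² = (2*(-4) - 6)² = (-8 - 6)² = (-14)² = 196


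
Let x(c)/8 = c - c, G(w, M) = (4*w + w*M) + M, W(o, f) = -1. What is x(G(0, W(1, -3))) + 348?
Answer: 348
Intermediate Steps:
G(w, M) = M + 4*w + M*w (G(w, M) = (4*w + M*w) + M = M + 4*w + M*w)
x(c) = 0 (x(c) = 8*(c - c) = 8*0 = 0)
x(G(0, W(1, -3))) + 348 = 0 + 348 = 348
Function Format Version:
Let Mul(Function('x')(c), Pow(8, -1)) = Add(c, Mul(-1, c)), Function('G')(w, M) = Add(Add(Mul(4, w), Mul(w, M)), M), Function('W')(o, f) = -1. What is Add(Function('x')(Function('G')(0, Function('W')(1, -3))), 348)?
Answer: 348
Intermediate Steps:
Function('G')(w, M) = Add(M, Mul(4, w), Mul(M, w)) (Function('G')(w, M) = Add(Add(Mul(4, w), Mul(M, w)), M) = Add(M, Mul(4, w), Mul(M, w)))
Function('x')(c) = 0 (Function('x')(c) = Mul(8, Add(c, Mul(-1, c))) = Mul(8, 0) = 0)
Add(Function('x')(Function('G')(0, Function('W')(1, -3))), 348) = Add(0, 348) = 348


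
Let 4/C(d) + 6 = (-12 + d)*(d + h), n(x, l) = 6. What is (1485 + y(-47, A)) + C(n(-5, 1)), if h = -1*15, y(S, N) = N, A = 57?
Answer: 18505/12 ≈ 1542.1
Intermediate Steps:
h = -15
C(d) = 4/(-6 + (-15 + d)*(-12 + d)) (C(d) = 4/(-6 + (-12 + d)*(d - 15)) = 4/(-6 + (-12 + d)*(-15 + d)) = 4/(-6 + (-15 + d)*(-12 + d)))
(1485 + y(-47, A)) + C(n(-5, 1)) = (1485 + 57) + 4/(174 + 6² - 27*6) = 1542 + 4/(174 + 36 - 162) = 1542 + 4/48 = 1542 + 4*(1/48) = 1542 + 1/12 = 18505/12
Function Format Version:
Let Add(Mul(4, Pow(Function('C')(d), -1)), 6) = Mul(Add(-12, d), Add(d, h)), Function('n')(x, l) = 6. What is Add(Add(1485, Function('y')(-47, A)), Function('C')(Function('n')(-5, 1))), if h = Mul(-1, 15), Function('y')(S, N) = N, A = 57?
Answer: Rational(18505, 12) ≈ 1542.1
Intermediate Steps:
h = -15
Function('C')(d) = Mul(4, Pow(Add(-6, Mul(Add(-15, d), Add(-12, d))), -1)) (Function('C')(d) = Mul(4, Pow(Add(-6, Mul(Add(-12, d), Add(d, -15))), -1)) = Mul(4, Pow(Add(-6, Mul(Add(-12, d), Add(-15, d))), -1)) = Mul(4, Pow(Add(-6, Mul(Add(-15, d), Add(-12, d))), -1)))
Add(Add(1485, Function('y')(-47, A)), Function('C')(Function('n')(-5, 1))) = Add(Add(1485, 57), Mul(4, Pow(Add(174, Pow(6, 2), Mul(-27, 6)), -1))) = Add(1542, Mul(4, Pow(Add(174, 36, -162), -1))) = Add(1542, Mul(4, Pow(48, -1))) = Add(1542, Mul(4, Rational(1, 48))) = Add(1542, Rational(1, 12)) = Rational(18505, 12)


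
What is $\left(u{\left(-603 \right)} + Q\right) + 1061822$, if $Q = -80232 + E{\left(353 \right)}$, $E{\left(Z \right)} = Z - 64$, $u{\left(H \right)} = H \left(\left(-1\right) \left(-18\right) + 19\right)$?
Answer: $959568$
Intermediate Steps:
$u{\left(H \right)} = 37 H$ ($u{\left(H \right)} = H \left(18 + 19\right) = H 37 = 37 H$)
$E{\left(Z \right)} = -64 + Z$
$Q = -79943$ ($Q = -80232 + \left(-64 + 353\right) = -80232 + 289 = -79943$)
$\left(u{\left(-603 \right)} + Q\right) + 1061822 = \left(37 \left(-603\right) - 79943\right) + 1061822 = \left(-22311 - 79943\right) + 1061822 = -102254 + 1061822 = 959568$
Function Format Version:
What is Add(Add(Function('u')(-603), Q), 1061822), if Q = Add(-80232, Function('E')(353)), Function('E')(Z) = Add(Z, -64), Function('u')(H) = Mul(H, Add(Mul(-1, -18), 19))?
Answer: 959568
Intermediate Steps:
Function('u')(H) = Mul(37, H) (Function('u')(H) = Mul(H, Add(18, 19)) = Mul(H, 37) = Mul(37, H))
Function('E')(Z) = Add(-64, Z)
Q = -79943 (Q = Add(-80232, Add(-64, 353)) = Add(-80232, 289) = -79943)
Add(Add(Function('u')(-603), Q), 1061822) = Add(Add(Mul(37, -603), -79943), 1061822) = Add(Add(-22311, -79943), 1061822) = Add(-102254, 1061822) = 959568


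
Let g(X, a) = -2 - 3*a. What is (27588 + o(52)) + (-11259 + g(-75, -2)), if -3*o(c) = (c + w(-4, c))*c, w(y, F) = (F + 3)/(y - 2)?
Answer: 140315/9 ≈ 15591.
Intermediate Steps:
w(y, F) = (3 + F)/(-2 + y)
o(c) = -c*(-½ + 5*c/6)/3 (o(c) = -(c + (3 + c)/(-2 - 4))*c/3 = -(c + (3 + c)/(-6))*c/3 = -(c - (3 + c)/6)*c/3 = -(c + (-½ - c/6))*c/3 = -(-½ + 5*c/6)*c/3 = -c*(-½ + 5*c/6)/3)
(27588 + o(52)) + (-11259 + g(-75, -2)) = (27588 + (1/18)*52*(3 - 5*52)) + (-11259 + (-2 - 3*(-2))) = (27588 + (1/18)*52*(3 - 260)) + (-11259 + (-2 + 6)) = (27588 + (1/18)*52*(-257)) + (-11259 + 4) = (27588 - 6682/9) - 11255 = 241610/9 - 11255 = 140315/9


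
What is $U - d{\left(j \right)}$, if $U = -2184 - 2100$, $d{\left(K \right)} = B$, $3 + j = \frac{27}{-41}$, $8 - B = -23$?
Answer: $-4315$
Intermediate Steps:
$B = 31$ ($B = 8 - -23 = 8 + 23 = 31$)
$j = - \frac{150}{41}$ ($j = -3 + \frac{27}{-41} = -3 + 27 \left(- \frac{1}{41}\right) = -3 - \frac{27}{41} = - \frac{150}{41} \approx -3.6585$)
$d{\left(K \right)} = 31$
$U = -4284$
$U - d{\left(j \right)} = -4284 - 31 = -4315$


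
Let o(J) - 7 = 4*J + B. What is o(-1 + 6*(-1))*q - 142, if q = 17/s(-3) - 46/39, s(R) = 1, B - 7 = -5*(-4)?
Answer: -612/13 ≈ -47.077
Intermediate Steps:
B = 27 (B = 7 - 5*(-4) = 7 + 20 = 27)
o(J) = 34 + 4*J (o(J) = 7 + (4*J + 27) = 7 + (27 + 4*J) = 34 + 4*J)
q = 617/39 (q = 17/1 - 46/39 = 17*1 - 46*1/39 = 17 - 46/39 = 617/39 ≈ 15.821)
o(-1 + 6*(-1))*q - 142 = (34 + 4*(-1 + 6*(-1)))*(617/39) - 142 = (34 + 4*(-1 - 6))*(617/39) - 142 = (34 + 4*(-7))*(617/39) - 142 = (34 - 28)*(617/39) - 142 = 6*(617/39) - 142 = 1234/13 - 142 = -612/13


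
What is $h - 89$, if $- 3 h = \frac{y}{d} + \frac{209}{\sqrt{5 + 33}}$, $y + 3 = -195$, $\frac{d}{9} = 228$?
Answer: $- \frac{30427}{342} - \frac{11 \sqrt{38}}{6} \approx -100.27$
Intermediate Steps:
$d = 2052$ ($d = 9 \cdot 228 = 2052$)
$y = -198$ ($y = -3 - 195 = -198$)
$h = \frac{11}{342} - \frac{11 \sqrt{38}}{6}$ ($h = - \frac{- \frac{198}{2052} + \frac{209}{\sqrt{5 + 33}}}{3} = - \frac{\left(-198\right) \frac{1}{2052} + \frac{209}{\sqrt{38}}}{3} = - \frac{- \frac{11}{114} + 209 \frac{\sqrt{38}}{38}}{3} = - \frac{- \frac{11}{114} + \frac{11 \sqrt{38}}{2}}{3} = \frac{11}{342} - \frac{11 \sqrt{38}}{6} \approx -11.269$)
$h - 89 = \left(\frac{11}{342} - \frac{11 \sqrt{38}}{6}\right) - 89 = - \frac{30427}{342} - \frac{11 \sqrt{38}}{6}$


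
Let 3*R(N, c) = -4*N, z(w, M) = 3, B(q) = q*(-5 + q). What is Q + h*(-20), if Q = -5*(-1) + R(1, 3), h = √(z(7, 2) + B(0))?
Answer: 11/3 - 20*√3 ≈ -30.974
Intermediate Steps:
R(N, c) = -4*N/3 (R(N, c) = (-4*N)/3 = -4*N/3)
h = √3 (h = √(3 + 0*(-5 + 0)) = √(3 + 0*(-5)) = √(3 + 0) = √3 ≈ 1.7320)
Q = 11/3 (Q = -5*(-1) - 4/3*1 = 5 - 4/3 = 11/3 ≈ 3.6667)
Q + h*(-20) = 11/3 + √3*(-20) = 11/3 - 20*√3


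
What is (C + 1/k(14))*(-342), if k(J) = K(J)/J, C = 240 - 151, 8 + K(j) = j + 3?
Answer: -30970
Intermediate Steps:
K(j) = -5 + j (K(j) = -8 + (j + 3) = -8 + (3 + j) = -5 + j)
C = 89
k(J) = (-5 + J)/J
(C + 1/k(14))*(-342) = (89 + 1/((-5 + 14)/14))*(-342) = (89 + 1/((1/14)*9))*(-342) = (89 + 1/(9/14))*(-342) = (89 + 14/9)*(-342) = (815/9)*(-342) = -30970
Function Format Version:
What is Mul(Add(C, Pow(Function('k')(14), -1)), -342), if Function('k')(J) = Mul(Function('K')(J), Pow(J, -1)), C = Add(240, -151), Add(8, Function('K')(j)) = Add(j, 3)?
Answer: -30970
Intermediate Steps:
Function('K')(j) = Add(-5, j) (Function('K')(j) = Add(-8, Add(j, 3)) = Add(-8, Add(3, j)) = Add(-5, j))
C = 89
Function('k')(J) = Mul(Pow(J, -1), Add(-5, J)) (Function('k')(J) = Mul(Add(-5, J), Pow(J, -1)) = Mul(Pow(J, -1), Add(-5, J)))
Mul(Add(C, Pow(Function('k')(14), -1)), -342) = Mul(Add(89, Pow(Mul(Pow(14, -1), Add(-5, 14)), -1)), -342) = Mul(Add(89, Pow(Mul(Rational(1, 14), 9), -1)), -342) = Mul(Add(89, Pow(Rational(9, 14), -1)), -342) = Mul(Add(89, Rational(14, 9)), -342) = Mul(Rational(815, 9), -342) = -30970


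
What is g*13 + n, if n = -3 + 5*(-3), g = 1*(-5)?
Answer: -83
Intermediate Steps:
g = -5
n = -18 (n = -3 - 15 = -18)
g*13 + n = -5*13 - 18 = -65 - 18 = -83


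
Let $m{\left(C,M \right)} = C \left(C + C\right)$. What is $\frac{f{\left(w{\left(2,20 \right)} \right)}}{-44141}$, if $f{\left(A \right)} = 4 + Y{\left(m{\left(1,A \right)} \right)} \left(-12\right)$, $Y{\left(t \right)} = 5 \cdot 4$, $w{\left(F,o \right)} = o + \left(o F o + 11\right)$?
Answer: $\frac{236}{44141} \approx 0.0053465$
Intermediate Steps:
$m{\left(C,M \right)} = 2 C^{2}$ ($m{\left(C,M \right)} = C 2 C = 2 C^{2}$)
$w{\left(F,o \right)} = 11 + o + F o^{2}$ ($w{\left(F,o \right)} = o + \left(F o o + 11\right) = o + \left(F o^{2} + 11\right) = o + \left(11 + F o^{2}\right) = 11 + o + F o^{2}$)
$Y{\left(t \right)} = 20$
$f{\left(A \right)} = -236$ ($f{\left(A \right)} = 4 + 20 \left(-12\right) = 4 - 240 = -236$)
$\frac{f{\left(w{\left(2,20 \right)} \right)}}{-44141} = - \frac{236}{-44141} = \left(-236\right) \left(- \frac{1}{44141}\right) = \frac{236}{44141}$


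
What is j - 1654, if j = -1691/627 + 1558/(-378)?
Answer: -3452842/2079 ≈ -1660.8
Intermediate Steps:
j = -14176/2079 (j = -1691*1/627 + 1558*(-1/378) = -89/33 - 779/189 = -14176/2079 ≈ -6.8187)
j - 1654 = -14176/2079 - 1654 = -3452842/2079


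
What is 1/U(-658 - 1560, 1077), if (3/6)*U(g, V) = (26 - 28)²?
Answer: ⅛ ≈ 0.12500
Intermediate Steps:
U(g, V) = 8 (U(g, V) = 2*(26 - 28)² = 2*(-2)² = 2*4 = 8)
1/U(-658 - 1560, 1077) = 1/8 = ⅛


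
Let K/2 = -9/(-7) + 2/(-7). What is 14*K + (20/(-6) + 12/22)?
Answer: 832/33 ≈ 25.212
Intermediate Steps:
K = 2 (K = 2*(-9/(-7) + 2/(-7)) = 2*(-9*(-⅐) + 2*(-⅐)) = 2*(9/7 - 2/7) = 2*1 = 2)
14*K + (20/(-6) + 12/22) = 14*2 + (20/(-6) + 12/22) = 28 + (20*(-⅙) + 12*(1/22)) = 28 + (-10/3 + 6/11) = 28 - 92/33 = 832/33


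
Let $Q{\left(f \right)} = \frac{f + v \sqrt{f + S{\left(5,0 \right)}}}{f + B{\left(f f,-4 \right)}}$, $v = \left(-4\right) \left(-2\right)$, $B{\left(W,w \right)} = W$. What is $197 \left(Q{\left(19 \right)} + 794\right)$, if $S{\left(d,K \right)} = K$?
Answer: $\frac{3128557}{20} + \frac{394 \sqrt{19}}{95} \approx 1.5645 \cdot 10^{5}$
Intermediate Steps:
$v = 8$
$Q{\left(f \right)} = \frac{f + 8 \sqrt{f}}{f + f^{2}}$ ($Q{\left(f \right)} = \frac{f + 8 \sqrt{f + 0}}{f + f f} = \frac{f + 8 \sqrt{f}}{f + f^{2}}$)
$197 \left(Q{\left(19 \right)} + 794\right) = 197 \left(\frac{19 + 8 \sqrt{19}}{19 \left(1 + 19\right)} + 794\right) = 197 \left(\frac{19 + 8 \sqrt{19}}{19 \cdot 20} + 794\right) = 197 \left(\frac{1}{19} \cdot \frac{1}{20} \left(19 + 8 \sqrt{19}\right) + 794\right) = 197 \left(\left(\frac{1}{20} + \frac{2 \sqrt{19}}{95}\right) + 794\right) = 197 \left(\frac{15881}{20} + \frac{2 \sqrt{19}}{95}\right) = \frac{3128557}{20} + \frac{394 \sqrt{19}}{95}$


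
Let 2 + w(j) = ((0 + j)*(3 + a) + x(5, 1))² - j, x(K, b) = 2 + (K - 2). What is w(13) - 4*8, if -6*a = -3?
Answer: 10013/4 ≈ 2503.3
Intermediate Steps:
a = ½ (a = -⅙*(-3) = ½ ≈ 0.50000)
x(K, b) = K (x(K, b) = 2 + (-2 + K) = K)
w(j) = -2 + (5 + 7*j/2)² - j (w(j) = -2 + (((0 + j)*(3 + ½) + 5)² - j) = -2 + ((j*(7/2) + 5)² - j) = -2 + ((7*j/2 + 5)² - j) = -2 + ((5 + 7*j/2)² - j) = -2 + (5 + 7*j/2)² - j)
w(13) - 4*8 = (23 + 34*13 + (49/4)*13²) - 4*8 = (23 + 442 + (49/4)*169) - 1*32 = (23 + 442 + 8281/4) - 32 = 10141/4 - 32 = 10013/4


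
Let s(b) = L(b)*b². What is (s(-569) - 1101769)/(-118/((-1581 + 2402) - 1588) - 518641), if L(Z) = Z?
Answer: 2409183114/6742331 ≈ 357.32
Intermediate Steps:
s(b) = b³ (s(b) = b*b² = b³)
(s(-569) - 1101769)/(-118/((-1581 + 2402) - 1588) - 518641) = ((-569)³ - 1101769)/(-118/((-1581 + 2402) - 1588) - 518641) = (-184220009 - 1101769)/(-118/(821 - 1588) - 518641) = -185321778/(-118/(-767) - 518641) = -185321778/(-118*(-1/767) - 518641) = -185321778/(2/13 - 518641) = -185321778/(-6742331/13) = -185321778*(-13/6742331) = 2409183114/6742331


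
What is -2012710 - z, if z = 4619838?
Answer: -6632548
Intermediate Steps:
-2012710 - z = -2012710 - 1*4619838 = -2012710 - 4619838 = -6632548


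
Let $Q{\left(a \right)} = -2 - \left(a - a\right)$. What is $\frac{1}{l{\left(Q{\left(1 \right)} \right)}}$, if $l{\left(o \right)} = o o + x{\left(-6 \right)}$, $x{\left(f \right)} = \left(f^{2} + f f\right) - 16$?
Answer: $\frac{1}{60} \approx 0.016667$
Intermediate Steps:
$Q{\left(a \right)} = -2$ ($Q{\left(a \right)} = -2 - 0 = -2 + 0 = -2$)
$x{\left(f \right)} = -16 + 2 f^{2}$ ($x{\left(f \right)} = \left(f^{2} + f^{2}\right) - 16 = 2 f^{2} - 16 = -16 + 2 f^{2}$)
$l{\left(o \right)} = 56 + o^{2}$ ($l{\left(o \right)} = o o - \left(16 - 2 \left(-6\right)^{2}\right) = o^{2} + \left(-16 + 2 \cdot 36\right) = o^{2} + \left(-16 + 72\right) = o^{2} + 56 = 56 + o^{2}$)
$\frac{1}{l{\left(Q{\left(1 \right)} \right)}} = \frac{1}{56 + \left(-2\right)^{2}} = \frac{1}{56 + 4} = \frac{1}{60}$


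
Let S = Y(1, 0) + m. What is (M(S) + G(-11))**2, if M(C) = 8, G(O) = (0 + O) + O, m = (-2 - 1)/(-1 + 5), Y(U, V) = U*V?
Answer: 196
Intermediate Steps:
m = -3/4 ≈ -0.75000
G(O) = 2*O (G(O) = O + O = 2*O)
S = -3/4 (S = 1*0 - 3/4 = 0 - 3/4 = -3/4 ≈ -0.75000)
(M(S) + G(-11))**2 = (8 + 2*(-11))**2 = (8 - 22)**2 = (-14)**2 = 196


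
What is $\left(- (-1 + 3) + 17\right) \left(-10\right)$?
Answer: $-150$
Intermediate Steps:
$\left(- (-1 + 3) + 17\right) \left(-10\right) = \left(\left(-1\right) 2 + 17\right) \left(-10\right) = \left(-2 + 17\right) \left(-10\right) = 15 \left(-10\right) = -150$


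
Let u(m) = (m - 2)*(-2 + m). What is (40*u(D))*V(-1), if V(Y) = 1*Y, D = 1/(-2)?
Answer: -250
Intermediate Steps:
D = -½ (D = 1*(-½) = -½ ≈ -0.50000)
V(Y) = Y
u(m) = (-2 + m)² (u(m) = (-2 + m)*(-2 + m) = (-2 + m)²)
(40*u(D))*V(-1) = (40*(-2 - ½)²)*(-1) = (40*(-5/2)²)*(-1) = (40*(25/4))*(-1) = 250*(-1) = -250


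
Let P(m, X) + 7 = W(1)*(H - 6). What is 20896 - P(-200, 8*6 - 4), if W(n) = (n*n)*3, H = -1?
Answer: 20924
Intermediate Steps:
W(n) = 3*n**2 (W(n) = n**2*3 = 3*n**2)
P(m, X) = -28 (P(m, X) = -7 + (3*1**2)*(-1 - 6) = -7 + (3*1)*(-7) = -7 + 3*(-7) = -7 - 21 = -28)
20896 - P(-200, 8*6 - 4) = 20896 - 1*(-28) = 20896 + 28 = 20924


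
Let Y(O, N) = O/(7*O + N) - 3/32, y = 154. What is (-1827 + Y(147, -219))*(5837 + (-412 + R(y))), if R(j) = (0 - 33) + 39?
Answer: -42862869491/4320 ≈ -9.9220e+6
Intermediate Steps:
R(j) = 6 (R(j) = -33 + 39 = 6)
Y(O, N) = -3/32 + O/(N + 7*O) (Y(O, N) = O/(N + 7*O) - 3*1/32 = O/(N + 7*O) - 3/32 = -3/32 + O/(N + 7*O))
(-1827 + Y(147, -219))*(5837 + (-412 + R(y))) = (-1827 + (-3*(-219) + 11*147)/(32*(-219 + 7*147)))*(5837 + (-412 + 6)) = (-1827 + (657 + 1617)/(32*(-219 + 1029)))*(5837 - 406) = (-1827 + (1/32)*2274/810)*5431 = (-1827 + (1/32)*(1/810)*2274)*5431 = (-1827 + 379/4320)*5431 = -7892261/4320*5431 = -42862869491/4320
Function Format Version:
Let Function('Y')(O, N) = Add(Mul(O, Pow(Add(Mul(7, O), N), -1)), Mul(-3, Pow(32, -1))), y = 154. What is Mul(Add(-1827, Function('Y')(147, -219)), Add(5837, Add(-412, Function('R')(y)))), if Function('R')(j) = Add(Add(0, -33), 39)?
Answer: Rational(-42862869491, 4320) ≈ -9.9220e+6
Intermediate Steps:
Function('R')(j) = 6 (Function('R')(j) = Add(-33, 39) = 6)
Function('Y')(O, N) = Add(Rational(-3, 32), Mul(O, Pow(Add(N, Mul(7, O)), -1))) (Function('Y')(O, N) = Add(Mul(O, Pow(Add(N, Mul(7, O)), -1)), Mul(-3, Rational(1, 32))) = Add(Mul(O, Pow(Add(N, Mul(7, O)), -1)), Rational(-3, 32)) = Add(Rational(-3, 32), Mul(O, Pow(Add(N, Mul(7, O)), -1))))
Mul(Add(-1827, Function('Y')(147, -219)), Add(5837, Add(-412, Function('R')(y)))) = Mul(Add(-1827, Mul(Rational(1, 32), Pow(Add(-219, Mul(7, 147)), -1), Add(Mul(-3, -219), Mul(11, 147)))), Add(5837, Add(-412, 6))) = Mul(Add(-1827, Mul(Rational(1, 32), Pow(Add(-219, 1029), -1), Add(657, 1617))), Add(5837, -406)) = Mul(Add(-1827, Mul(Rational(1, 32), Pow(810, -1), 2274)), 5431) = Mul(Add(-1827, Mul(Rational(1, 32), Rational(1, 810), 2274)), 5431) = Mul(Add(-1827, Rational(379, 4320)), 5431) = Mul(Rational(-7892261, 4320), 5431) = Rational(-42862869491, 4320)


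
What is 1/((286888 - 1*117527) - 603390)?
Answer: -1/434029 ≈ -2.3040e-6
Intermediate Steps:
1/((286888 - 1*117527) - 603390) = 1/((286888 - 117527) - 603390) = 1/(169361 - 603390) = 1/(-434029) = -1/434029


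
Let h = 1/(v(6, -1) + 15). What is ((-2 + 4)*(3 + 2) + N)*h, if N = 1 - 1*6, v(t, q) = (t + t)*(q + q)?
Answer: -5/9 ≈ -0.55556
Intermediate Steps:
v(t, q) = 4*q*t (v(t, q) = (2*t)*(2*q) = 4*q*t)
h = -⅑ (h = 1/(4*(-1)*6 + 15) = 1/(-24 + 15) = 1/(-9) = -⅑ ≈ -0.11111)
N = -5 (N = 1 - 6 = -5)
((-2 + 4)*(3 + 2) + N)*h = ((-2 + 4)*(3 + 2) - 5)*(-⅑) = (2*5 - 5)*(-⅑) = (10 - 5)*(-⅑) = 5*(-⅑) = -5/9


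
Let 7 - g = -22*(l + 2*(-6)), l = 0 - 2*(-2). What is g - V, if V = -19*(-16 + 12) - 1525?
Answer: 1280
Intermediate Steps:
l = 4 (l = 0 + 4 = 4)
g = -169 (g = 7 - (-22)*(4 + 2*(-6)) = 7 - (-22)*(4 - 12) = 7 - (-22)*(-8) = 7 - 1*176 = 7 - 176 = -169)
V = -1449 (V = -19*(-4) - 1525 = -1*(-76) - 1525 = 76 - 1525 = -1449)
g - V = -169 - 1*(-1449) = -169 + 1449 = 1280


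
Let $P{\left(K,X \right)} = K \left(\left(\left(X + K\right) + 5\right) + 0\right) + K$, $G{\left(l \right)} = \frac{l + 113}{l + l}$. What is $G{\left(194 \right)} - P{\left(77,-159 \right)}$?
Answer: $\frac{2270883}{388} \approx 5852.8$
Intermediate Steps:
$G{\left(l \right)} = \frac{113 + l}{2 l}$
$P{\left(K,X \right)} = K + K \left(5 + K + X\right)$ ($P{\left(K,X \right)} = K \left(\left(\left(K + X\right) + 5\right) + 0\right) + K = K \left(\left(5 + K + X\right) + 0\right) + K = K \left(5 + K + X\right) + K = K + K \left(5 + K + X\right)$)
$G{\left(194 \right)} - P{\left(77,-159 \right)} = \frac{113 + 194}{2 \cdot 194} - 77 \left(6 + 77 - 159\right) = \frac{1}{2} \cdot \frac{1}{194} \cdot 307 - 77 \left(-76\right) = \frac{307}{388} - -5852 = \frac{307}{388} + 5852 = \frac{2270883}{388}$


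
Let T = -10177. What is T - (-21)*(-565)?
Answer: -22042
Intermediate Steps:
T - (-21)*(-565) = -10177 - (-21)*(-565) = -10177 - 1*11865 = -10177 - 11865 = -22042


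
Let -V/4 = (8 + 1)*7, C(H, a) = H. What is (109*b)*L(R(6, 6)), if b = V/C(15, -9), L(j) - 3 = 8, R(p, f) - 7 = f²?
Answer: -100716/5 ≈ -20143.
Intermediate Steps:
V = -252 (V = -4*(8 + 1)*7 = -36*7 = -4*63 = -252)
R(p, f) = 7 + f²
L(j) = 11 (L(j) = 3 + 8 = 11)
b = -84/5 (b = -252/15 = -252*1/15 = -84/5 ≈ -16.800)
(109*b)*L(R(6, 6)) = (109*(-84/5))*11 = -9156/5*11 = -100716/5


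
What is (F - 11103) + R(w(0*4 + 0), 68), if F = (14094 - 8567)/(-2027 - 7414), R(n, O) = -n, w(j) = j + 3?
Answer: -104857273/9441 ≈ -11107.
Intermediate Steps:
w(j) = 3 + j
F = -5527/9441 (F = 5527/(-9441) = 5527*(-1/9441) = -5527/9441 ≈ -0.58543)
(F - 11103) + R(w(0*4 + 0), 68) = (-5527/9441 - 11103) - (3 + (0*4 + 0)) = -104828950/9441 - (3 + (0 + 0)) = -104828950/9441 - (3 + 0) = -104828950/9441 - 1*3 = -104828950/9441 - 3 = -104857273/9441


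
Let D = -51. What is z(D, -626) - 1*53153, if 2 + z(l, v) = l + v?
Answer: -53832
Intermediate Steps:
z(l, v) = -2 + l + v (z(l, v) = -2 + (l + v) = -2 + l + v)
z(D, -626) - 1*53153 = (-2 - 51 - 626) - 1*53153 = -679 - 53153 = -53832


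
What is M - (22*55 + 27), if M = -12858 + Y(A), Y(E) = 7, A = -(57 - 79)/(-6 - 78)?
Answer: -14088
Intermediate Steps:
A = -11/42 (A = -(-22)/(-84) = -(-22)*(-1)/84 = -1*11/42 = -11/42 ≈ -0.26190)
M = -12851 (M = -12858 + 7 = -12851)
M - (22*55 + 27) = -12851 - (22*55 + 27) = -12851 - (1210 + 27) = -12851 - 1*1237 = -12851 - 1237 = -14088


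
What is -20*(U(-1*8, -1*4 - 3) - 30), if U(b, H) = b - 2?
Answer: 800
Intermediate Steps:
U(b, H) = -2 + b
-20*(U(-1*8, -1*4 - 3) - 30) = -20*((-2 - 1*8) - 30) = -20*((-2 - 8) - 30) = -20*(-10 - 30) = -20*(-40) = 800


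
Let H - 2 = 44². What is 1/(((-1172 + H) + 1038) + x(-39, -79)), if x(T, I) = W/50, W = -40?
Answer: 5/9016 ≈ 0.00055457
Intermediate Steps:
H = 1938 (H = 2 + 44² = 2 + 1936 = 1938)
x(T, I) = -⅘ (x(T, I) = -40/50 = -40*1/50 = -⅘)
1/(((-1172 + H) + 1038) + x(-39, -79)) = 1/(((-1172 + 1938) + 1038) - ⅘) = 1/((766 + 1038) - ⅘) = 1/(1804 - ⅘) = 1/(9016/5) = 5/9016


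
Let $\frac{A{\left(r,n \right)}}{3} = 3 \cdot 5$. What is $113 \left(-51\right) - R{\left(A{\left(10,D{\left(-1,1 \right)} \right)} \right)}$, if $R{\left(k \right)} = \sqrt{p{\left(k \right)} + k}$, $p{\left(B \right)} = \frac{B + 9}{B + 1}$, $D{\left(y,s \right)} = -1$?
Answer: $-5763 - \frac{3 \sqrt{2714}}{23} \approx -5769.8$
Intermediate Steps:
$p{\left(B \right)} = \frac{9 + B}{1 + B}$
$A{\left(r,n \right)} = 45$ ($A{\left(r,n \right)} = 3 \cdot 3 \cdot 5 = 3 \cdot 15 = 45$)
$R{\left(k \right)} = \sqrt{k + \frac{9 + k}{1 + k}}$ ($R{\left(k \right)} = \sqrt{\frac{9 + k}{1 + k} + k} = \sqrt{k + \frac{9 + k}{1 + k}}$)
$113 \left(-51\right) - R{\left(A{\left(10,D{\left(-1,1 \right)} \right)} \right)} = 113 \left(-51\right) - \sqrt{\frac{9 + 45 + 45 \left(1 + 45\right)}{1 + 45}} = -5763 - \sqrt{\frac{9 + 45 + 45 \cdot 46}{46}} = -5763 - \sqrt{\frac{9 + 45 + 2070}{46}} = -5763 - \sqrt{\frac{1}{46} \cdot 2124} = -5763 - \sqrt{\frac{1062}{23}} = -5763 - \frac{3 \sqrt{2714}}{23}$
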